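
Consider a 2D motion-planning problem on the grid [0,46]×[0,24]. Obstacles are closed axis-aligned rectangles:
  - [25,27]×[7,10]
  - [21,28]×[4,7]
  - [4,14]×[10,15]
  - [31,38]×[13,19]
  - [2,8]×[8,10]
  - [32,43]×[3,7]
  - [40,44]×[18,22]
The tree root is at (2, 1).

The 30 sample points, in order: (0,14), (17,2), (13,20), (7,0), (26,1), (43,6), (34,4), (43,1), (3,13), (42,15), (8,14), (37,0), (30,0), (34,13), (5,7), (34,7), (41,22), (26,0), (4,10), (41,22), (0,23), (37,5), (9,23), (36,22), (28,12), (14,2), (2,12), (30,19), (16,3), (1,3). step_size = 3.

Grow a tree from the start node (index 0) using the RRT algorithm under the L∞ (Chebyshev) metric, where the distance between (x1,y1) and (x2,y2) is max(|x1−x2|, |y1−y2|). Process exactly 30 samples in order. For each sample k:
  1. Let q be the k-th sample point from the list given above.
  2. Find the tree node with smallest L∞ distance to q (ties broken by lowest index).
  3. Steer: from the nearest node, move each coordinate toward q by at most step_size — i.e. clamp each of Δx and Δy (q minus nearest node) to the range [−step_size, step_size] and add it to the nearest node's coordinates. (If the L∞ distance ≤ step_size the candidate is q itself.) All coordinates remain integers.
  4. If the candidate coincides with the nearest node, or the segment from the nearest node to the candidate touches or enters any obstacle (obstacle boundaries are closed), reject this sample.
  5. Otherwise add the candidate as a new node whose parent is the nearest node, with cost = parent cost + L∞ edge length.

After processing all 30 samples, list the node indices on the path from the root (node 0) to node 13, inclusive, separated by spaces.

Path: 0 2 4 5 6 7 8 9 10 13

1. q=(0,14) nearest=0 d=13 new=(0,4) → add node 1 parent=0 cost=3
2. q=(17,2) nearest=0 d=15 new=(5,2) → add node 2 parent=0 cost=3
3. q=(13,20) nearest=1 d=16 new=(3,7) → add node 3 parent=1 cost=6
4. q=(7,0) nearest=2 d=2 new=(7,0) → add node 4 parent=2 cost=5
5. q=(26,1) nearest=4 d=19 new=(10,1) → add node 5 parent=4 cost=8
6. q=(43,6) nearest=5 d=33 new=(13,4) → add node 6 parent=5 cost=11
7. q=(34,4) nearest=6 d=21 new=(16,4) → add node 7 parent=6 cost=14
8. q=(43,1) nearest=7 d=27 new=(19,1) → add node 8 parent=7 cost=17
9. q=(3,13) nearest=3 d=6 new=(3,10) → blocked by [2,8]×[8,10], reject
10. q=(42,15) nearest=8 d=23 new=(22,4) → blocked by [21,28]×[4,7], reject
11. q=(8,14) nearest=3 d=7 new=(6,10) → blocked by [4,14]×[10,15], reject
12. q=(37,0) nearest=8 d=18 new=(22,0) → add node 9 parent=8 cost=20
13. q=(30,0) nearest=9 d=8 new=(25,0) → add node 10 parent=9 cost=23
14. q=(34,13) nearest=9 d=13 new=(25,3) → add node 11 parent=9 cost=23
15. q=(5,7) nearest=3 d=2 new=(5,7) → add node 12 parent=3 cost=8
16. q=(34,7) nearest=10 d=9 new=(28,3) → add node 13 parent=10 cost=26
17. q=(41,22) nearest=11 d=19 new=(28,6) → blocked by [21,28]×[4,7], reject
18. q=(26,0) nearest=10 d=1 new=(26,0) → add node 14 parent=10 cost=24
19. q=(4,10) nearest=3 d=3 new=(4,10) → blocked by [4,14]×[10,15], reject
20. q=(41,22) nearest=11 d=19 new=(28,6) → blocked by [21,28]×[4,7], reject
21. q=(0,23) nearest=3 d=16 new=(0,10) → blocked by [2,8]×[8,10], reject
22. q=(37,5) nearest=13 d=9 new=(31,5) → add node 15 parent=13 cost=29
23. q=(9,23) nearest=3 d=16 new=(6,10) → blocked by [4,14]×[10,15], reject
24. q=(36,22) nearest=15 d=17 new=(34,8) → blocked by [32,43]×[3,7], reject
25. q=(28,12) nearest=15 d=7 new=(28,8) → add node 16 parent=15 cost=32
26. q=(14,2) nearest=6 d=2 new=(14,2) → add node 17 parent=6 cost=13
27. q=(2,12) nearest=3 d=5 new=(2,10) → blocked by [2,8]×[8,10], reject
28. q=(30,19) nearest=16 d=11 new=(30,11) → add node 18 parent=16 cost=35
29. q=(16,3) nearest=7 d=1 new=(16,3) → add node 19 parent=7 cost=15
30. q=(1,3) nearest=1 d=1 new=(1,3) → add node 20 parent=1 cost=4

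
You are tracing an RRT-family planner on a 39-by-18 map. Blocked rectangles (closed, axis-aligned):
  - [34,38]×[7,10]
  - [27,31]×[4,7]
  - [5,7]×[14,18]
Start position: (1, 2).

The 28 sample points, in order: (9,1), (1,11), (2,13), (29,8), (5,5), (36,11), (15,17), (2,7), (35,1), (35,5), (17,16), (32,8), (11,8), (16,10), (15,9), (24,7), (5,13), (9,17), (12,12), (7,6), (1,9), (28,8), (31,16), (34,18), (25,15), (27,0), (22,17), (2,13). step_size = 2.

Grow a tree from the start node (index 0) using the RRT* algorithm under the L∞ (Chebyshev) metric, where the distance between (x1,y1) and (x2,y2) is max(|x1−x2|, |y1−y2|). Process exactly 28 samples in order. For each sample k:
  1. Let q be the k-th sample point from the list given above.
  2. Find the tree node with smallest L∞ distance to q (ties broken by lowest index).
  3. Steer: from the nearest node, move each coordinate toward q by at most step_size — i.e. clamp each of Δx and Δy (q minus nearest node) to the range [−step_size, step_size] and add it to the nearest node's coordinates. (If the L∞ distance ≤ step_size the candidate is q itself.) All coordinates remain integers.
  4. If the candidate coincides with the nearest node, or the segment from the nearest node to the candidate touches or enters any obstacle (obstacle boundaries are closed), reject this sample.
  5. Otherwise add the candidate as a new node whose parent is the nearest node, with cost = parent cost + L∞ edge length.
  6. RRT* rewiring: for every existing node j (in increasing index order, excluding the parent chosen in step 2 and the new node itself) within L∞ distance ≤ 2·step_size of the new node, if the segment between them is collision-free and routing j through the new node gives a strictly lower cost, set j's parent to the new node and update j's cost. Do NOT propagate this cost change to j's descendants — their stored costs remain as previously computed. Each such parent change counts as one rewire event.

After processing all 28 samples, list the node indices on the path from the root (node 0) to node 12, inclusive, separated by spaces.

1. q=(9,1) nearest=0 d=8 new=(3,1) → add node 1 parent=0 cost=2
2. q=(1,11) nearest=0 d=9 new=(1,4) → add node 2 parent=0 cost=2
3. q=(2,13) nearest=2 d=9 new=(2,6) → add node 3 parent=2 cost=4
4. q=(29,8) nearest=1 d=26 new=(5,3) → add node 4 parent=1 cost=4
5. q=(5,5) nearest=4 d=2 new=(5,5) → add node 5 parent=4 cost=6
6. q=(36,11) nearest=4 d=31 new=(7,5) → add node 6 parent=4 cost=6
7. q=(15,17) nearest=5 d=12 new=(7,7) → add node 7 parent=5 cost=8
8. q=(2,7) nearest=3 d=1 new=(2,7) → add node 8 parent=3 cost=5
9. q=(35,1) nearest=6 d=28 new=(9,3) → add node 9 parent=6 cost=8
10. q=(35,5) nearest=9 d=26 new=(11,5) → add node 10 parent=9 cost=10
11. q=(17,16) nearest=7 d=10 new=(9,9) → add node 11 parent=7 cost=10
12. q=(32,8) nearest=10 d=21 new=(13,7) → add node 12 parent=10 cost=12
13. q=(11,8) nearest=11 d=2 new=(11,8) → add node 13 parent=11 cost=12
14. q=(16,10) nearest=12 d=3 new=(15,9) → add node 14 parent=12 cost=14
15. q=(15,9) nearest=14 d=0 → coincident, reject
16. q=(24,7) nearest=14 d=9 new=(17,7) → add node 15 parent=14 cost=16
17. q=(5,13) nearest=11 d=4 new=(7,11) → add node 16 parent=11 cost=12
18. q=(9,17) nearest=16 d=6 new=(9,13) → add node 17 parent=16 cost=14
19. q=(12,12) nearest=11 d=3 new=(11,11) → add node 18 parent=11 cost=12
20. q=(7,6) nearest=6 d=1 new=(7,6) → add node 19 parent=6 cost=7; rewire 13→19 (11<12)
21. q=(1,9) nearest=8 d=2 new=(1,9) → add node 20 parent=8 cost=7
22. q=(28,8) nearest=15 d=11 new=(19,8) → add node 21 parent=15 cost=18
23. q=(31,16) nearest=21 d=12 new=(21,10) → add node 22 parent=21 cost=20
24. q=(34,18) nearest=22 d=13 new=(23,12) → add node 23 parent=22 cost=22
25. q=(25,15) nearest=23 d=3 new=(25,14) → add node 24 parent=23 cost=24
26. q=(27,0) nearest=21 d=8 new=(21,6) → add node 25 parent=21 cost=20
27. q=(22,17) nearest=24 d=3 new=(23,16) → add node 26 parent=24 cost=26
28. q=(2,13) nearest=20 d=4 new=(2,11) → add node 27 parent=20 cost=9

Path: 0 1 4 6 9 10 12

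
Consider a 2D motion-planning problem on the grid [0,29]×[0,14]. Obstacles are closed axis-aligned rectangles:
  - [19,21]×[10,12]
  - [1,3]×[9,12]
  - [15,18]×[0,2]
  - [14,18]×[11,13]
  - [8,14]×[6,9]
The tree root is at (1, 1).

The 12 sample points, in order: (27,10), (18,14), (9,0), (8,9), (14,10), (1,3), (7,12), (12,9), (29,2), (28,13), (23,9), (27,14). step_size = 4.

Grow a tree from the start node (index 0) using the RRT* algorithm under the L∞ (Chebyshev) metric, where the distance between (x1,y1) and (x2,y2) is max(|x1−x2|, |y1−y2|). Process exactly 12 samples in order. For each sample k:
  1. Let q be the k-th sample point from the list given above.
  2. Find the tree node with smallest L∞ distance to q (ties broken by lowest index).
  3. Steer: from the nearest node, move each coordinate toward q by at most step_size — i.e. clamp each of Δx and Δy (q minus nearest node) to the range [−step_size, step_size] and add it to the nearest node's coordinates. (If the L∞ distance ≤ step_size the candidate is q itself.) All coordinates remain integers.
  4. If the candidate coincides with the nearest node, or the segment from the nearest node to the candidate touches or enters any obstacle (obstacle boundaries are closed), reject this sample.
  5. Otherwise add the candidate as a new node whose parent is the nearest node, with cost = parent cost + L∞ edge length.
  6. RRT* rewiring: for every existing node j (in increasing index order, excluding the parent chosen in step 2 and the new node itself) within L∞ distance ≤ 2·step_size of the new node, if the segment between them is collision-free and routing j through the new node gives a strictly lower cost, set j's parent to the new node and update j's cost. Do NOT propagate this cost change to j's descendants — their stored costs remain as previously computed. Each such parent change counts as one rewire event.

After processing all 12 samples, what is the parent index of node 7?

Parent of node 7: 6

1. q=(27,10) nearest=0 d=26 new=(5,5) → add node 1 parent=0 cost=4
2. q=(18,14) nearest=1 d=13 new=(9,9) → blocked by [8,14]×[6,9], reject
3. q=(9,0) nearest=1 d=5 new=(9,1) → add node 2 parent=1 cost=8
4. q=(8,9) nearest=1 d=4 new=(8,9) → blocked by [8,14]×[6,9], reject
5. q=(14,10) nearest=1 d=9 new=(9,9) → blocked by [8,14]×[6,9], reject
6. q=(1,3) nearest=0 d=2 new=(1,3) → add node 3 parent=0 cost=2
7. q=(7,12) nearest=1 d=7 new=(7,9) → add node 4 parent=1 cost=8
8. q=(12,9) nearest=4 d=5 new=(11,9) → blocked by [8,14]×[6,9], reject
9. q=(29,2) nearest=2 d=20 new=(13,2) → add node 5 parent=2 cost=12
10. q=(28,13) nearest=5 d=15 new=(17,6) → add node 6 parent=5 cost=16
11. q=(23,9) nearest=6 d=6 new=(21,9) → add node 7 parent=6 cost=20
12. q=(27,14) nearest=7 d=6 new=(25,13) → add node 8 parent=7 cost=24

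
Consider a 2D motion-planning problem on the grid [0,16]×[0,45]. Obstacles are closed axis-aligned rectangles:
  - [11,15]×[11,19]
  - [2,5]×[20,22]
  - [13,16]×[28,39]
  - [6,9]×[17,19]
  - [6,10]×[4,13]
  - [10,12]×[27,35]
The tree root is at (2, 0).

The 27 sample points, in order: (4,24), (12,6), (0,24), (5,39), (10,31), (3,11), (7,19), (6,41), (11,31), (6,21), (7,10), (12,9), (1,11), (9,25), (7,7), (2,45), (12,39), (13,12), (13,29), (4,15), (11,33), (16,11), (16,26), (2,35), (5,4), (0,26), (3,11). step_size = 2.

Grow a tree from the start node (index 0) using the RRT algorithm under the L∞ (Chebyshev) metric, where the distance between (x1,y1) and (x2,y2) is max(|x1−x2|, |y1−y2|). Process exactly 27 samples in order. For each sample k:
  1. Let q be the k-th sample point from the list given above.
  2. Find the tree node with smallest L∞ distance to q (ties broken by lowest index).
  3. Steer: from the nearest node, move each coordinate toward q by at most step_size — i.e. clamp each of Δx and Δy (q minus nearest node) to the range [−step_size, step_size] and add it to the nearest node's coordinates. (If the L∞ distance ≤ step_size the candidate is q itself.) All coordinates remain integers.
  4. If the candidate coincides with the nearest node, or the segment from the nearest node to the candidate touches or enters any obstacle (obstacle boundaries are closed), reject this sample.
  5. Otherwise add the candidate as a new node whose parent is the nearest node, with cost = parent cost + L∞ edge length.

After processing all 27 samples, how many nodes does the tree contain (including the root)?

Node count: 14

1. q=(4,24) nearest=0 d=24 new=(4,2) → add node 1 parent=0 cost=2
2. q=(12,6) nearest=1 d=8 new=(6,4) → blocked by [6,10]×[4,13], reject
3. q=(0,24) nearest=1 d=22 new=(2,4) → add node 2 parent=1 cost=4
4. q=(5,39) nearest=2 d=35 new=(4,6) → add node 3 parent=2 cost=6
5. q=(10,31) nearest=3 d=25 new=(6,8) → blocked by [6,10]×[4,13], reject
6. q=(3,11) nearest=3 d=5 new=(3,8) → add node 4 parent=3 cost=8
7. q=(7,19) nearest=4 d=11 new=(5,10) → add node 5 parent=4 cost=10
8. q=(6,41) nearest=5 d=31 new=(6,12) → blocked by [6,10]×[4,13], reject
9. q=(11,31) nearest=5 d=21 new=(7,12) → blocked by [6,10]×[4,13], reject
10. q=(6,21) nearest=5 d=11 new=(6,12) → blocked by [6,10]×[4,13], reject
11. q=(7,10) nearest=5 d=2 new=(7,10) → blocked by [6,10]×[4,13], reject
12. q=(12,9) nearest=5 d=7 new=(7,9) → blocked by [6,10]×[4,13], reject
13. q=(1,11) nearest=4 d=3 new=(1,10) → add node 6 parent=4 cost=10
14. q=(9,25) nearest=5 d=15 new=(7,12) → blocked by [6,10]×[4,13], reject
15. q=(7,7) nearest=3 d=3 new=(6,7) → blocked by [6,10]×[4,13], reject
16. q=(2,45) nearest=5 d=35 new=(3,12) → add node 7 parent=5 cost=12
17. q=(12,39) nearest=7 d=27 new=(5,14) → add node 8 parent=7 cost=14
18. q=(13,12) nearest=5 d=8 new=(7,12) → blocked by [6,10]×[4,13], reject
19. q=(13,29) nearest=8 d=15 new=(7,16) → add node 9 parent=8 cost=16
20. q=(4,15) nearest=8 d=1 new=(4,15) → add node 10 parent=8 cost=15
21. q=(11,33) nearest=9 d=17 new=(9,18) → blocked by [6,9]×[17,19], reject
22. q=(16,11) nearest=9 d=9 new=(9,14) → add node 11 parent=9 cost=18
23. q=(16,26) nearest=9 d=10 new=(9,18) → blocked by [6,9]×[17,19], reject
24. q=(2,35) nearest=9 d=19 new=(5,18) → blocked by [6,9]×[17,19], reject
25. q=(5,4) nearest=1 d=2 new=(5,4) → add node 12 parent=1 cost=4
26. q=(0,26) nearest=9 d=10 new=(5,18) → blocked by [6,9]×[17,19], reject
27. q=(3,11) nearest=7 d=1 new=(3,11) → add node 13 parent=7 cost=13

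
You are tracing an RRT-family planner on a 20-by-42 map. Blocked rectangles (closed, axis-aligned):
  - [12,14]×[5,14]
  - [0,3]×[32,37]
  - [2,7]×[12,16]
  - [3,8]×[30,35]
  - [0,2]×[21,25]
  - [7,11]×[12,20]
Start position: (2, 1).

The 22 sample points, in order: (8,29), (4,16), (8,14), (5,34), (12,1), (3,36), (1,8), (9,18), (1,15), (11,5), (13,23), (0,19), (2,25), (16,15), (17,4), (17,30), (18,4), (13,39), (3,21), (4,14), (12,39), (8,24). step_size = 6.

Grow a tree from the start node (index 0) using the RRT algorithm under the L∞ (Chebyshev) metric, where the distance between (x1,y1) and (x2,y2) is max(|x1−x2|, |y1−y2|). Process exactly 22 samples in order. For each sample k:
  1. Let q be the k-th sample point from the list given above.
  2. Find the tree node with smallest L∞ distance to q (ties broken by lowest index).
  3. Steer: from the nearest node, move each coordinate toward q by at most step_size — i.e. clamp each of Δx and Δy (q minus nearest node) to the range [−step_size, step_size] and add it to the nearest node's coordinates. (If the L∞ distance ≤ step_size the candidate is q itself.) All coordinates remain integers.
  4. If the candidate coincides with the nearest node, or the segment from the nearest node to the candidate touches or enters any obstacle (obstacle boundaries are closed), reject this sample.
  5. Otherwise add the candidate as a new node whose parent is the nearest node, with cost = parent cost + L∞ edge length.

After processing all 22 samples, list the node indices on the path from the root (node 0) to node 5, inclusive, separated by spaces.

1. q=(8,29) nearest=0 d=28 new=(8,7) → add node 1 parent=0 cost=6
2. q=(4,16) nearest=1 d=9 new=(4,13) → blocked by [2,7]×[12,16], reject
3. q=(8,14) nearest=1 d=7 new=(8,13) → blocked by [7,11]×[12,20], reject
4. q=(5,34) nearest=1 d=27 new=(5,13) → blocked by [2,7]×[12,16], reject
5. q=(12,1) nearest=1 d=6 new=(12,1) → add node 2 parent=1 cost=12
6. q=(3,36) nearest=1 d=29 new=(3,13) → blocked by [2,7]×[12,16], reject
7. q=(1,8) nearest=0 d=7 new=(1,7) → add node 3 parent=0 cost=6
8. q=(9,18) nearest=1 d=11 new=(9,13) → blocked by [7,11]×[12,20], reject
9. q=(1,15) nearest=1 d=8 new=(2,13) → blocked by [2,7]×[12,16], reject
10. q=(11,5) nearest=1 d=3 new=(11,5) → add node 4 parent=1 cost=9
11. q=(13,23) nearest=1 d=16 new=(13,13) → blocked by [12,14]×[5,14], reject
12. q=(0,19) nearest=1 d=12 new=(2,13) → blocked by [2,7]×[12,16], reject
13. q=(2,25) nearest=1 d=18 new=(2,13) → blocked by [2,7]×[12,16], reject
14. q=(16,15) nearest=1 d=8 new=(14,13) → blocked by [12,14]×[5,14], reject
15. q=(17,4) nearest=2 d=5 new=(17,4) → add node 5 parent=2 cost=17
16. q=(17,30) nearest=1 d=23 new=(14,13) → blocked by [12,14]×[5,14], reject
17. q=(18,4) nearest=5 d=1 new=(18,4) → add node 6 parent=5 cost=18
18. q=(13,39) nearest=1 d=32 new=(13,13) → blocked by [12,14]×[5,14], reject
19. q=(3,21) nearest=1 d=14 new=(3,13) → blocked by [2,7]×[12,16], reject
20. q=(4,14) nearest=1 d=7 new=(4,13) → blocked by [2,7]×[12,16], reject
21. q=(12,39) nearest=1 d=32 new=(12,13) → blocked by [12,14]×[5,14], reject
22. q=(8,24) nearest=1 d=17 new=(8,13) → blocked by [7,11]×[12,20], reject

Path: 0 1 2 5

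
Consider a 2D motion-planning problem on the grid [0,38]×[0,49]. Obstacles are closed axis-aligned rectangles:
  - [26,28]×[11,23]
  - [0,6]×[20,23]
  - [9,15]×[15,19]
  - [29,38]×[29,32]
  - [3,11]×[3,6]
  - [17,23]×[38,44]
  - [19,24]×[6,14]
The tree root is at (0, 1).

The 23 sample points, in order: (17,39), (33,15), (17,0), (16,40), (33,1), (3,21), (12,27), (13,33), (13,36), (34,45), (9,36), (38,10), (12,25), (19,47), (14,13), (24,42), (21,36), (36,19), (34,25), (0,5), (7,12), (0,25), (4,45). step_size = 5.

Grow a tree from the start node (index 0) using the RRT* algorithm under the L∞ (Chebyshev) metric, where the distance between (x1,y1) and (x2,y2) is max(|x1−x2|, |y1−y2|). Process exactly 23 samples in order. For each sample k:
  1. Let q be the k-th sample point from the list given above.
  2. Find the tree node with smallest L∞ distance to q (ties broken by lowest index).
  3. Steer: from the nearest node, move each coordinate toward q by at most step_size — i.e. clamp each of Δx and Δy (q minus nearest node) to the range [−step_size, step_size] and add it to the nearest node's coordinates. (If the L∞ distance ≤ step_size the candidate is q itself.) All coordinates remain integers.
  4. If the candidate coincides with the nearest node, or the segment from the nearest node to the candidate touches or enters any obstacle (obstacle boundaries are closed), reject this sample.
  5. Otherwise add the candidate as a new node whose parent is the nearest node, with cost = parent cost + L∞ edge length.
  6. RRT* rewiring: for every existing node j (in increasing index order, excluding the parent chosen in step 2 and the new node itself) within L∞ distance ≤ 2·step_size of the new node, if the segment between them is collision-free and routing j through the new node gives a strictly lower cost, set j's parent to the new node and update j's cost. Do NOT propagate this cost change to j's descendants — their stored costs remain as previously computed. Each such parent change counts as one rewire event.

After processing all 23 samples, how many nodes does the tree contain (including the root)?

1. q=(17,39) nearest=0 d=38 new=(5,6) → blocked by [3,11]×[3,6], reject
2. q=(33,15) nearest=0 d=33 new=(5,6) → blocked by [3,11]×[3,6], reject
3. q=(17,0) nearest=0 d=17 new=(5,0) → add node 1 parent=0 cost=5
4. q=(16,40) nearest=0 d=39 new=(5,6) → blocked by [3,11]×[3,6], reject
5. q=(33,1) nearest=1 d=28 new=(10,1) → add node 2 parent=1 cost=10
6. q=(3,21) nearest=0 d=20 new=(3,6) → blocked by [3,11]×[3,6], reject
7. q=(12,27) nearest=0 d=26 new=(5,6) → blocked by [3,11]×[3,6], reject
8. q=(13,33) nearest=0 d=32 new=(5,6) → blocked by [3,11]×[3,6], reject
9. q=(13,36) nearest=0 d=35 new=(5,6) → blocked by [3,11]×[3,6], reject
10. q=(34,45) nearest=0 d=44 new=(5,6) → blocked by [3,11]×[3,6], reject
11. q=(9,36) nearest=0 d=35 new=(5,6) → blocked by [3,11]×[3,6], reject
12. q=(38,10) nearest=2 d=28 new=(15,6) → add node 3 parent=2 cost=15
13. q=(12,25) nearest=3 d=19 new=(12,11) → add node 4 parent=3 cost=20
14. q=(19,47) nearest=4 d=36 new=(17,16) → add node 5 parent=4 cost=25
15. q=(14,13) nearest=4 d=2 new=(14,13) → add node 6 parent=4 cost=22
16. q=(24,42) nearest=5 d=26 new=(22,21) → add node 7 parent=5 cost=30
17. q=(21,36) nearest=7 d=15 new=(21,26) → add node 8 parent=7 cost=35
18. q=(36,19) nearest=7 d=14 new=(27,19) → blocked by [26,28]×[11,23], reject
19. q=(34,25) nearest=7 d=12 new=(27,25) → add node 9 parent=7 cost=35
20. q=(0,5) nearest=0 d=4 new=(0,5) → add node 10 parent=0 cost=4
21. q=(7,12) nearest=4 d=5 new=(7,12) → add node 11 parent=4 cost=25
22. q=(0,25) nearest=11 d=13 new=(2,17) → add node 12 parent=11 cost=30
23. q=(4,45) nearest=8 d=19 new=(16,31) → add node 13 parent=8 cost=40

Node count: 14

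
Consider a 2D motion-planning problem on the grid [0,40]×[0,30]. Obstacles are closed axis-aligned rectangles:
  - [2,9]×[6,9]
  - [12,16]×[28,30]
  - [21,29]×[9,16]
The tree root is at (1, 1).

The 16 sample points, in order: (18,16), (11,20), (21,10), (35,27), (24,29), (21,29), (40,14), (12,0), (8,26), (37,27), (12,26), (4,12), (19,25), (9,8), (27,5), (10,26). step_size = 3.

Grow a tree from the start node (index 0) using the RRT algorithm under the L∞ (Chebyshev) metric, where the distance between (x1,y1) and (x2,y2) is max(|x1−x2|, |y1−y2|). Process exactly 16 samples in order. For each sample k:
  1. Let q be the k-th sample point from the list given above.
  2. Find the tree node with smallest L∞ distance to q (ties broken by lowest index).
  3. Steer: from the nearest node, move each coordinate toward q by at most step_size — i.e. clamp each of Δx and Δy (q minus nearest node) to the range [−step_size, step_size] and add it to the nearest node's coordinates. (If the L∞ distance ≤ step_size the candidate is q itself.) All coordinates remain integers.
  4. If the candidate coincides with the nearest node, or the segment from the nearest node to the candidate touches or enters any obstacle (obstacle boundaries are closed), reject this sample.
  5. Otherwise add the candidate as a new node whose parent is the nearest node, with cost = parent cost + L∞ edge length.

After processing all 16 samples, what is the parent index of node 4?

1. q=(18,16) nearest=0 d=17 new=(4,4) → add node 1 parent=0 cost=3
2. q=(11,20) nearest=1 d=16 new=(7,7) → blocked by [2,9]×[6,9], reject
3. q=(21,10) nearest=1 d=17 new=(7,7) → blocked by [2,9]×[6,9], reject
4. q=(35,27) nearest=1 d=31 new=(7,7) → blocked by [2,9]×[6,9], reject
5. q=(24,29) nearest=1 d=25 new=(7,7) → blocked by [2,9]×[6,9], reject
6. q=(21,29) nearest=1 d=25 new=(7,7) → blocked by [2,9]×[6,9], reject
7. q=(40,14) nearest=1 d=36 new=(7,7) → blocked by [2,9]×[6,9], reject
8. q=(12,0) nearest=1 d=8 new=(7,1) → add node 2 parent=1 cost=6
9. q=(8,26) nearest=1 d=22 new=(7,7) → blocked by [2,9]×[6,9], reject
10. q=(37,27) nearest=2 d=30 new=(10,4) → add node 3 parent=2 cost=9
11. q=(12,26) nearest=1 d=22 new=(7,7) → blocked by [2,9]×[6,9], reject
12. q=(4,12) nearest=1 d=8 new=(4,7) → blocked by [2,9]×[6,9], reject
13. q=(19,25) nearest=1 d=21 new=(7,7) → blocked by [2,9]×[6,9], reject
14. q=(9,8) nearest=3 d=4 new=(9,7) → blocked by [2,9]×[6,9], reject
15. q=(27,5) nearest=3 d=17 new=(13,5) → add node 4 parent=3 cost=12
16. q=(10,26) nearest=4 d=21 new=(10,8) → add node 5 parent=4 cost=15

Parent of node 4: 3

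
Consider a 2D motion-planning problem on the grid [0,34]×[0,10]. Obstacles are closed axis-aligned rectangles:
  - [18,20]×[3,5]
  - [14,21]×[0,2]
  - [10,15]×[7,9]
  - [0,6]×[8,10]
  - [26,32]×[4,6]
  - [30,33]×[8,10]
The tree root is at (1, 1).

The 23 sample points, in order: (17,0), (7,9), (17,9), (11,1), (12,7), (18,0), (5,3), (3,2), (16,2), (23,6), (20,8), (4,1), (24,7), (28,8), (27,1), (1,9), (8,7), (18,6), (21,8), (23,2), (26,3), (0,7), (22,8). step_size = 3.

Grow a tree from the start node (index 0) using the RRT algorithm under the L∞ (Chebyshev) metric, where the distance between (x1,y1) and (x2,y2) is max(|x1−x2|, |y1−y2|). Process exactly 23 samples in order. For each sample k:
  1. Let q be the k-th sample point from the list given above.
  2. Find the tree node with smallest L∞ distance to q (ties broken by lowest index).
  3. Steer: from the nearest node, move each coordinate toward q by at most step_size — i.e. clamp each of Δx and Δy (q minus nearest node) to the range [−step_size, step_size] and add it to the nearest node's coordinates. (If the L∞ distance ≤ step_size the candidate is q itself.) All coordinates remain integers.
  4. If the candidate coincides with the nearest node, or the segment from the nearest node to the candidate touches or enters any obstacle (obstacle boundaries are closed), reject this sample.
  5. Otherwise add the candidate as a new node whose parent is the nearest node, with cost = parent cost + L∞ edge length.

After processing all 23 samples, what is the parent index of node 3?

Parent of node 3: 1

1. q=(17,0) nearest=0 d=16 new=(4,0) → add node 1 parent=0 cost=3
2. q=(7,9) nearest=0 d=8 new=(4,4) → add node 2 parent=0 cost=3
3. q=(17,9) nearest=1 d=13 new=(7,3) → add node 3 parent=1 cost=6
4. q=(11,1) nearest=3 d=4 new=(10,1) → add node 4 parent=3 cost=9
5. q=(12,7) nearest=3 d=5 new=(10,6) → add node 5 parent=3 cost=9
6. q=(18,0) nearest=4 d=8 new=(13,0) → add node 6 parent=4 cost=12
7. q=(5,3) nearest=2 d=1 new=(5,3) → add node 7 parent=2 cost=4
8. q=(3,2) nearest=0 d=2 new=(3,2) → add node 8 parent=0 cost=2
9. q=(16,2) nearest=6 d=3 new=(16,2) → blocked by [14,21]×[0,2], reject
10. q=(23,6) nearest=6 d=10 new=(16,3) → blocked by [14,21]×[0,2], reject
11. q=(20,8) nearest=6 d=8 new=(16,3) → blocked by [14,21]×[0,2], reject
12. q=(4,1) nearest=1 d=1 new=(4,1) → add node 9 parent=1 cost=4
13. q=(24,7) nearest=6 d=11 new=(16,3) → blocked by [14,21]×[0,2], reject
14. q=(28,8) nearest=6 d=15 new=(16,3) → blocked by [14,21]×[0,2], reject
15. q=(27,1) nearest=6 d=14 new=(16,1) → blocked by [14,21]×[0,2], reject
16. q=(1,9) nearest=2 d=5 new=(1,7) → add node 10 parent=2 cost=6
17. q=(8,7) nearest=5 d=2 new=(8,7) → add node 11 parent=5 cost=11
18. q=(18,6) nearest=6 d=6 new=(16,3) → blocked by [14,21]×[0,2], reject
19. q=(21,8) nearest=6 d=8 new=(16,3) → blocked by [14,21]×[0,2], reject
20. q=(23,2) nearest=6 d=10 new=(16,2) → blocked by [14,21]×[0,2], reject
21. q=(26,3) nearest=6 d=13 new=(16,3) → blocked by [14,21]×[0,2], reject
22. q=(0,7) nearest=10 d=1 new=(0,7) → add node 12 parent=10 cost=7
23. q=(22,8) nearest=6 d=9 new=(16,3) → blocked by [14,21]×[0,2], reject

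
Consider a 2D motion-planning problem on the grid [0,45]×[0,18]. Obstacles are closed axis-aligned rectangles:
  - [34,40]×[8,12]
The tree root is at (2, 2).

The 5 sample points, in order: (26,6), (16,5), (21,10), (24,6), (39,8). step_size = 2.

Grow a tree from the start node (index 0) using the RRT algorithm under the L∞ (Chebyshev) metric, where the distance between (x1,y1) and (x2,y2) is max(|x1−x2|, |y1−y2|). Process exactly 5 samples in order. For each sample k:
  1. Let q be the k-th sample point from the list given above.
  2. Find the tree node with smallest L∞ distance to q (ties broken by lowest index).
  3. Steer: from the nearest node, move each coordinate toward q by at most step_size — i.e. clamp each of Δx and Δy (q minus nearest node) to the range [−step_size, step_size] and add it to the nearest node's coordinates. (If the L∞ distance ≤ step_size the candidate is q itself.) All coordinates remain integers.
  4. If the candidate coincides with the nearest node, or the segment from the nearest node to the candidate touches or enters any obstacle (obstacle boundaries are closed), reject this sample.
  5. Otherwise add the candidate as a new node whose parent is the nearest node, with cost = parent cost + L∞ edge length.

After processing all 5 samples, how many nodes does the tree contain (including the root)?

1. q=(26,6) nearest=0 d=24 new=(4,4) → add node 1 parent=0 cost=2
2. q=(16,5) nearest=1 d=12 new=(6,5) → add node 2 parent=1 cost=4
3. q=(21,10) nearest=2 d=15 new=(8,7) → add node 3 parent=2 cost=6
4. q=(24,6) nearest=3 d=16 new=(10,6) → add node 4 parent=3 cost=8
5. q=(39,8) nearest=4 d=29 new=(12,8) → add node 5 parent=4 cost=10

Node count: 6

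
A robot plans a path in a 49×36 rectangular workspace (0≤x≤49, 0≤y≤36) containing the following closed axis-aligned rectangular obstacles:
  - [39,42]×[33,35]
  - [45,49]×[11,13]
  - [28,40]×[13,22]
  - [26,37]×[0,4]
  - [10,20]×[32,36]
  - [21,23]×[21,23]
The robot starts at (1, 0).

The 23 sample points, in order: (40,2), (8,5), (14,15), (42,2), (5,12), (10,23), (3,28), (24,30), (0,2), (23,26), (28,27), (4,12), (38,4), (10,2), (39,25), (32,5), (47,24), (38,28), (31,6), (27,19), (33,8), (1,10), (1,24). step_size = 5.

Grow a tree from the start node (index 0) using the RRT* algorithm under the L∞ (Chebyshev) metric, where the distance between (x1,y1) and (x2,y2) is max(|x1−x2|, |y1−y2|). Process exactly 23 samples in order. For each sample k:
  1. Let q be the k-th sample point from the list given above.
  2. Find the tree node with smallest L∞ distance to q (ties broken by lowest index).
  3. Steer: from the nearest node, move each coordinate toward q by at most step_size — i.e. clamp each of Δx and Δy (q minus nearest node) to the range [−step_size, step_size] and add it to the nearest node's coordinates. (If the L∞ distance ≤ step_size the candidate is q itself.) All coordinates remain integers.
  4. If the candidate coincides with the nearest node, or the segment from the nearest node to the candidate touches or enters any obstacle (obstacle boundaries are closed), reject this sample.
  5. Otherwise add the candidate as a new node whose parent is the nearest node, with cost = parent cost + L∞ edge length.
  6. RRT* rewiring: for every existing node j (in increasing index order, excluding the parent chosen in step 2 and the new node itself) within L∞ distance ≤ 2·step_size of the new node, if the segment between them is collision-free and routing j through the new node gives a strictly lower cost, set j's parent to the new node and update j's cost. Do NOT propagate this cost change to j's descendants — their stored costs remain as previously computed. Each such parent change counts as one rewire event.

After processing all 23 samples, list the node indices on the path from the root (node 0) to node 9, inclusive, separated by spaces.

1. q=(40,2) nearest=0 d=39 new=(6,2) → add node 1 parent=0 cost=5
2. q=(8,5) nearest=1 d=3 new=(8,5) → add node 2 parent=1 cost=8
3. q=(14,15) nearest=2 d=10 new=(13,10) → add node 3 parent=2 cost=13
4. q=(42,2) nearest=3 d=29 new=(18,5) → add node 4 parent=3 cost=18
5. q=(5,12) nearest=2 d=7 new=(5,10) → add node 5 parent=2 cost=13
6. q=(10,23) nearest=3 d=13 new=(10,15) → add node 6 parent=3 cost=18
7. q=(3,28) nearest=6 d=13 new=(5,20) → add node 7 parent=6 cost=23
8. q=(24,30) nearest=6 d=15 new=(15,20) → add node 8 parent=6 cost=23
9. q=(0,2) nearest=0 d=2 new=(0,2) → add node 9 parent=0 cost=2; rewire 5→9 (10<13)
10. q=(23,26) nearest=8 d=8 new=(20,25) → add node 10 parent=8 cost=28
11. q=(28,27) nearest=10 d=8 new=(25,27) → add node 11 parent=10 cost=33
12. q=(4,12) nearest=5 d=2 new=(4,12) → add node 12 parent=5 cost=12; rewire 7→12 (20<23)
13. q=(38,4) nearest=4 d=20 new=(23,4) → add node 13 parent=4 cost=23
14. q=(10,2) nearest=2 d=3 new=(10,2) → add node 14 parent=2 cost=11
15. q=(39,25) nearest=11 d=14 new=(30,25) → add node 15 parent=11 cost=38
16. q=(32,5) nearest=13 d=9 new=(28,5) → add node 16 parent=13 cost=28
17. q=(47,24) nearest=15 d=17 new=(35,24) → add node 17 parent=15 cost=43
18. q=(38,28) nearest=17 d=4 new=(38,28) → add node 18 parent=17 cost=47
19. q=(31,6) nearest=16 d=3 new=(31,6) → add node 19 parent=16 cost=31
20. q=(27,19) nearest=15 d=6 new=(27,20) → blocked by [28,40]×[13,22], reject
21. q=(33,8) nearest=19 d=2 new=(33,8) → add node 20 parent=19 cost=33
22. q=(1,10) nearest=12 d=3 new=(1,10) → add node 21 parent=12 cost=15
23. q=(1,24) nearest=7 d=4 new=(1,24) → add node 22 parent=7 cost=24

Path: 0 9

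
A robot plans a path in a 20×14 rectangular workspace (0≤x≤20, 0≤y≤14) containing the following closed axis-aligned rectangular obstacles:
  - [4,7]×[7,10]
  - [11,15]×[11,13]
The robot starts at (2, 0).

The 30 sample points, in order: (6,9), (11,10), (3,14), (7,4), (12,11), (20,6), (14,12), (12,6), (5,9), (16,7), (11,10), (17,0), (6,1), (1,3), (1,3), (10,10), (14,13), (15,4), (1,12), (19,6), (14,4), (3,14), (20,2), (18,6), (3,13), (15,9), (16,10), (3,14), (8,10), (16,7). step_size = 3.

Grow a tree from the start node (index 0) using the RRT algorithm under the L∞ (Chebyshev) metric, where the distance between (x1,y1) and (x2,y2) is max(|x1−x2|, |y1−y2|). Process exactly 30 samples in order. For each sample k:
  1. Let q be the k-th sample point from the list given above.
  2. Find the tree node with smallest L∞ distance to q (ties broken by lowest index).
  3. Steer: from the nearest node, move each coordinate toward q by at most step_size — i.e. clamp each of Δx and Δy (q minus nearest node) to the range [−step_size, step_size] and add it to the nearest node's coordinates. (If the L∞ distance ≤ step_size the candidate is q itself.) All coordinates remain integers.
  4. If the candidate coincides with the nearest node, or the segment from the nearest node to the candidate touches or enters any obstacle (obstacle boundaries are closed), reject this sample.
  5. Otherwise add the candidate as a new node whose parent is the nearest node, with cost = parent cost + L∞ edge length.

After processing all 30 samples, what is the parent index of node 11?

1. q=(6,9) nearest=0 d=9 new=(5,3) → add node 1 parent=0 cost=3
2. q=(11,10) nearest=1 d=7 new=(8,6) → add node 2 parent=1 cost=6
3. q=(3,14) nearest=2 d=8 new=(5,9) → blocked by [4,7]×[7,10], reject
4. q=(7,4) nearest=1 d=2 new=(7,4) → add node 3 parent=1 cost=5
5. q=(12,11) nearest=2 d=5 new=(11,9) → add node 4 parent=2 cost=9
6. q=(20,6) nearest=4 d=9 new=(14,6) → add node 5 parent=4 cost=12
7. q=(14,12) nearest=4 d=3 new=(14,12) → blocked by [11,15]×[11,13], reject
8. q=(12,6) nearest=5 d=2 new=(12,6) → add node 6 parent=5 cost=14
9. q=(5,9) nearest=2 d=3 new=(5,9) → blocked by [4,7]×[7,10], reject
10. q=(16,7) nearest=5 d=2 new=(16,7) → add node 7 parent=5 cost=14
11. q=(11,10) nearest=4 d=1 new=(11,10) → add node 8 parent=4 cost=10
12. q=(17,0) nearest=5 d=6 new=(17,3) → add node 9 parent=5 cost=15
13. q=(6,1) nearest=1 d=2 new=(6,1) → add node 10 parent=1 cost=5
14. q=(1,3) nearest=0 d=3 new=(1,3) → add node 11 parent=0 cost=3
15. q=(1,3) nearest=11 d=0 → coincident, reject
16. q=(10,10) nearest=4 d=1 new=(10,10) → add node 12 parent=4 cost=10
17. q=(14,13) nearest=8 d=3 new=(14,13) → blocked by [11,15]×[11,13], reject
18. q=(15,4) nearest=5 d=2 new=(15,4) → add node 13 parent=5 cost=14
19. q=(1,12) nearest=2 d=7 new=(5,9) → blocked by [4,7]×[7,10], reject
20. q=(19,6) nearest=7 d=3 new=(19,6) → add node 14 parent=7 cost=17
21. q=(14,4) nearest=13 d=1 new=(14,4) → add node 15 parent=13 cost=15
22. q=(3,14) nearest=12 d=7 new=(7,13) → add node 16 parent=12 cost=13
23. q=(20,2) nearest=9 d=3 new=(20,2) → add node 17 parent=9 cost=18
24. q=(18,6) nearest=14 d=1 new=(18,6) → add node 18 parent=14 cost=18
25. q=(3,13) nearest=16 d=4 new=(4,13) → add node 19 parent=16 cost=16
26. q=(15,9) nearest=7 d=2 new=(15,9) → add node 20 parent=7 cost=16
27. q=(16,10) nearest=20 d=1 new=(16,10) → add node 21 parent=20 cost=17
28. q=(3,14) nearest=19 d=1 new=(3,14) → add node 22 parent=19 cost=17
29. q=(8,10) nearest=12 d=2 new=(8,10) → add node 23 parent=12 cost=12
30. q=(16,7) nearest=7 d=0 → coincident, reject

Parent of node 11: 0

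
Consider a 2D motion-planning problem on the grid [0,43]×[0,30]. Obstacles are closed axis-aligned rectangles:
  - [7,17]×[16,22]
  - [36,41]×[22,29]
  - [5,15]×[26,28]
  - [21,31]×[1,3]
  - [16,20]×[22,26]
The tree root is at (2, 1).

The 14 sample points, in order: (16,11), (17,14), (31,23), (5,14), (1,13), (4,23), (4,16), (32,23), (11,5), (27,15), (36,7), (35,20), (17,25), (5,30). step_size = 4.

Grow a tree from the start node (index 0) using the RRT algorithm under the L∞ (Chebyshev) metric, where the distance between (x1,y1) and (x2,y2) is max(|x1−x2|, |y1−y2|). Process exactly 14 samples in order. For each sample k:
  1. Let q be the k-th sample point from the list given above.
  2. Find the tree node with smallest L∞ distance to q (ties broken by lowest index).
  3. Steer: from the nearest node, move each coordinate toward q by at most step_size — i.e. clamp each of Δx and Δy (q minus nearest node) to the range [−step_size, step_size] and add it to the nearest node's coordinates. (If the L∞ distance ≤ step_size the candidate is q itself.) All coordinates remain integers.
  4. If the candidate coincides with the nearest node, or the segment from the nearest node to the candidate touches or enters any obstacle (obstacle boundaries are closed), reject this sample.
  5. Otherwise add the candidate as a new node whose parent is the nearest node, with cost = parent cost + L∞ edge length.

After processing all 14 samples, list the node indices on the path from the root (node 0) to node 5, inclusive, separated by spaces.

1. q=(16,11) nearest=0 d=14 new=(6,5) → add node 1 parent=0 cost=4
2. q=(17,14) nearest=1 d=11 new=(10,9) → add node 2 parent=1 cost=8
3. q=(31,23) nearest=2 d=21 new=(14,13) → add node 3 parent=2 cost=12
4. q=(5,14) nearest=2 d=5 new=(6,13) → add node 4 parent=2 cost=12
5. q=(1,13) nearest=4 d=5 new=(2,13) → add node 5 parent=4 cost=16
6. q=(4,23) nearest=3 d=10 new=(10,17) → blocked by [7,17]×[16,22], reject
7. q=(4,16) nearest=4 d=3 new=(4,16) → add node 6 parent=4 cost=15
8. q=(32,23) nearest=3 d=18 new=(18,17) → blocked by [7,17]×[16,22], reject
9. q=(11,5) nearest=2 d=4 new=(11,5) → add node 7 parent=2 cost=12
10. q=(27,15) nearest=3 d=13 new=(18,15) → add node 8 parent=3 cost=16
11. q=(36,7) nearest=8 d=18 new=(22,11) → add node 9 parent=8 cost=20
12. q=(35,20) nearest=9 d=13 new=(26,15) → add node 10 parent=9 cost=24
13. q=(17,25) nearest=8 d=10 new=(17,19) → blocked by [7,17]×[16,22], reject
14. q=(5,30) nearest=6 d=14 new=(5,20) → add node 11 parent=6 cost=19

Path: 0 1 2 4 5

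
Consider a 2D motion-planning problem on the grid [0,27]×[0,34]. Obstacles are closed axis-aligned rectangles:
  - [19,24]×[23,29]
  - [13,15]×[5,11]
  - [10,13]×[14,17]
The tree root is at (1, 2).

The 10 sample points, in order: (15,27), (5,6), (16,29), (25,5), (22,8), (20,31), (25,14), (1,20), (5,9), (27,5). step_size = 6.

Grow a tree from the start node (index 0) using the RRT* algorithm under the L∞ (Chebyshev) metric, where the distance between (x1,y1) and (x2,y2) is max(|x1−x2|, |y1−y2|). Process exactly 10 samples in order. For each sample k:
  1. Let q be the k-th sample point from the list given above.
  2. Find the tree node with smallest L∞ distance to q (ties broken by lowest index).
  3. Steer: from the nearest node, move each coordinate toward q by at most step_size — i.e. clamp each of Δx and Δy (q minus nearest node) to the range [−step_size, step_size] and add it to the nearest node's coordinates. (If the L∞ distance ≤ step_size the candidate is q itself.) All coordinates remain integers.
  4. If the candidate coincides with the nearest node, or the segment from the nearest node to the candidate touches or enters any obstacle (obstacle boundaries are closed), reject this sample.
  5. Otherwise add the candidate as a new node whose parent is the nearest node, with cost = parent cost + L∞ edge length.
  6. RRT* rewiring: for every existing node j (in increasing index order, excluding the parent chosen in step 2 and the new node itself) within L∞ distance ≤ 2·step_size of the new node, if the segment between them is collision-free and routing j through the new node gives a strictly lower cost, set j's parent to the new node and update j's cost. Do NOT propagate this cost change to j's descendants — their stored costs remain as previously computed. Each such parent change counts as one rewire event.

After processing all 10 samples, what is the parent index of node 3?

1. q=(15,27) nearest=0 d=25 new=(7,8) → add node 1 parent=0 cost=6
2. q=(5,6) nearest=1 d=2 new=(5,6) → add node 2 parent=1 cost=8
3. q=(16,29) nearest=1 d=21 new=(13,14) → blocked by [10,13]×[14,17], reject
4. q=(25,5) nearest=1 d=18 new=(13,5) → blocked by [13,15]×[5,11], reject
5. q=(22,8) nearest=1 d=15 new=(13,8) → blocked by [13,15]×[5,11], reject
6. q=(20,31) nearest=1 d=23 new=(13,14) → blocked by [10,13]×[14,17], reject
7. q=(25,14) nearest=1 d=18 new=(13,14) → blocked by [10,13]×[14,17], reject
8. q=(1,20) nearest=1 d=12 new=(1,14) → add node 3 parent=1 cost=12
9. q=(5,9) nearest=1 d=2 new=(5,9) → add node 4 parent=1 cost=8
10. q=(27,5) nearest=1 d=20 new=(13,5) → blocked by [13,15]×[5,11], reject

Parent of node 3: 1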